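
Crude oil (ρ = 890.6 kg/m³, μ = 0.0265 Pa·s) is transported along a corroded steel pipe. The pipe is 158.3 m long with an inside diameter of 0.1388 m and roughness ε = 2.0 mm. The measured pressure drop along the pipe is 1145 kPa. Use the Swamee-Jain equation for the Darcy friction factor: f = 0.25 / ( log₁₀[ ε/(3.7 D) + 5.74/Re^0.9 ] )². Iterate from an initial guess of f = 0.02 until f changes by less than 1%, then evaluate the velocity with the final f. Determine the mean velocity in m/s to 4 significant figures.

V ≈ 7.081 m/s

Rearranging Darcy-Weisbach: V = √(2·ΔP·D/(f·L·ρ)). With ε/D = 0.002/0.1388 = 0.0144, iterate starting from f = 0.02:
  f = 0.02 → V = √(2·1.145e+06·0.1388/(0.02·158.3·890.6)) = 10.62 m/s; Re = ρVD/μ = 4.953e+04; f → 0.04439
  f = 0.04439 → V = 7.126 m/s; Re = 3.324e+04; f → 0.04496
  f = 0.04496 → V = 7.082 m/s; Re = 3.303e+04; f → 0.04497
Converged (Δf/f < 1%). With the final f = 0.04497: V = √(2·1.145e+06·0.1388/(0.04497·158.3·890.6)) = 7.081 m/s.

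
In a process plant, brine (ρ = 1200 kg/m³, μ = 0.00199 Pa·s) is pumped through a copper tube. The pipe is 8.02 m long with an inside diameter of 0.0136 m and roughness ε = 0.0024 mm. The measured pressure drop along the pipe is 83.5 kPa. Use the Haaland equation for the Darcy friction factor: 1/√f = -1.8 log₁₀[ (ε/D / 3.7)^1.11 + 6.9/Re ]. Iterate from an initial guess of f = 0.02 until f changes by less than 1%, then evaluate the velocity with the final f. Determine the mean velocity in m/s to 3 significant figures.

Rearranging Darcy-Weisbach: V = √(2·ΔP·D/(f·L·ρ)). With ε/D = 2.4e-06/0.0136 = 0.000176, iterate starting from f = 0.02:
  f = 0.02 → V = √(2·8.35e+04·0.0136/(0.02·8.02·1200)) = 3.435 m/s; Re = ρVD/μ = 2.817e+04; f → 0.02403
  f = 0.02403 → V = 3.134 m/s; Re = 2.57e+04; f → 0.02455
  f = 0.02455 → V = 3.101 m/s; Re = 2.543e+04; f → 0.02461
Converged (Δf/f < 1%). With the final f = 0.02461: V = √(2·8.35e+04·0.0136/(0.02461·8.02·1200)) = 3.097 m/s.

V ≈ 3.10 m/s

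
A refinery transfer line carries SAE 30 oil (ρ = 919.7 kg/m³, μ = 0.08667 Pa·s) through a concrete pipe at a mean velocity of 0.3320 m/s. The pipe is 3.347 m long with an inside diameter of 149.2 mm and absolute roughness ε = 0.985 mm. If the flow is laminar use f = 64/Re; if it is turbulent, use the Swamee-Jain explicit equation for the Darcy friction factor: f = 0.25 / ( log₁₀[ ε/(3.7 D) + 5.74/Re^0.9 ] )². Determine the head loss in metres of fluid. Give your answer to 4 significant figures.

Reynolds number Re = ρVD/μ = 919.7 · 0.332 · 0.1492 / 0.0867 = 525.6.
Re < 2300 → laminar flow, so f = 64/Re = 64/525.6 = 0.1218 (the turbulent correlation is not needed).
Darcy-Weisbach: ΔP = f(L/D)(ρV²/2) = 0.1218·(3.347/0.1492)·(919.7·0.332²/2) = 0.1218·22.43·50.69 = 138.4 Pa.
Head loss h_f = ΔP/(ρg) = 138.4/(919.7·9.81) = 0.01534 m.

h_f ≈ 0.01534 m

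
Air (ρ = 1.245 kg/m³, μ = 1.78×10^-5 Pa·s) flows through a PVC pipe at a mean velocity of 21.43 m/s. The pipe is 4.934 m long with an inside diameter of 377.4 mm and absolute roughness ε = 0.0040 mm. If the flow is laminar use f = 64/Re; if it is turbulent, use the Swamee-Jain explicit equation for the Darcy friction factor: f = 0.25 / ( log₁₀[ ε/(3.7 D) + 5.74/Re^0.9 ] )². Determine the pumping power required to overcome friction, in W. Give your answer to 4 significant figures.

Reynolds number Re = ρVD/μ = 1.245 · 21.43 · 0.3774 / 1.78e-05 = 5.657e+05.
Re > 4000 → turbulent. Relative roughness ε/D = 4e-06/0.3774 = 1.06e-05. Swamee-Jain: f = 0.25/(log₁₀[1.06e-05/3.7 + 5.74/5.657e+05^0.9])² = 0.25/(log₁₀[2.86e-06 + 3.82e-05])² = 0.25/(-4.387)² = 0.01299.
Darcy-Weisbach: ΔP = f(L/D)(ρV²/2) = 0.01299·(4.934/0.3774)·(1.245·21.43²/2) = 0.01299·13.07·285.9 = 48.55 Pa.
Q = V·A = 21.43·0.1119 = 2.397 m³/s.
Pumping power P = QΔP = 2.397·48.55 = 116.39 W = 116.4 W.

P ≈ 116.4 W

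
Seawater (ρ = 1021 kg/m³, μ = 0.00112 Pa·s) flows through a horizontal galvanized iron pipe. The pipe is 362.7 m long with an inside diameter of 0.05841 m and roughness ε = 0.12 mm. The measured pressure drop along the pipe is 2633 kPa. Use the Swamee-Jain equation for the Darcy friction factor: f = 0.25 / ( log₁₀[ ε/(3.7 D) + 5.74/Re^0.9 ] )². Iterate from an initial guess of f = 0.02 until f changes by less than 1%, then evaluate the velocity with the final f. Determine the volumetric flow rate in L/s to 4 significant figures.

Q ≈ 15.66 L/s

Rearranging Darcy-Weisbach: V = √(2·ΔP·D/(f·L·ρ)). With ε/D = 0.00012/0.05841 = 0.00205, iterate starting from f = 0.02:
  f = 0.02 → V = √(2·2.633e+06·0.05841/(0.02·362.7·1021)) = 6.444 m/s; Re = ρVD/μ = 3.431e+05; f → 0.02425
  f = 0.02425 → V = 5.853 m/s; Re = 3.117e+05; f → 0.0243
Converged (Δf/f < 1%). With the final f = 0.0243: V = √(2·2.633e+06·0.05841/(0.0243·362.7·1021)) = 5.846 m/s.
Q = V·A = 5.846·(π/4·0.05841²) = 0.01566 m³/s = 15.66 L/s.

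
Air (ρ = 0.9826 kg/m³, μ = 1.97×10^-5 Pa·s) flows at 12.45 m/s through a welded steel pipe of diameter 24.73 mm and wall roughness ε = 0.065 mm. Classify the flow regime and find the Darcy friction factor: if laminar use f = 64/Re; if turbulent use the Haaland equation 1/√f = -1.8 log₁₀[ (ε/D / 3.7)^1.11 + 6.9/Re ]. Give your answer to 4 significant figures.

Re = ρVD/μ = 0.9826·12.45·0.02473/1.97e-05 = 1.536e+04.
Re > 4000 → turbulent. ε/D = 6.5e-05/0.02473 = 0.00263; Haaland: 1/√f = -1.8 log₁₀[0.00032 + 0.000449] = 5.605, so f = 0.03183.

f ≈ 0.03183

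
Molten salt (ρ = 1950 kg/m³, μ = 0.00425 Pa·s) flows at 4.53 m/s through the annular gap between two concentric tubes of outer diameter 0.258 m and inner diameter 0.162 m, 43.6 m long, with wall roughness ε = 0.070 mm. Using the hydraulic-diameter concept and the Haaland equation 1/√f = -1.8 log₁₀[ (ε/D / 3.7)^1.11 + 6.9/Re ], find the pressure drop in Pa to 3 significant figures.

ΔP ≈ 180000 Pa

Hydraulic diameter D_h = 4A/P = D_o - D_i = 0.258 - 0.162 = 0.096 m.
Re = ρVD_h/μ = 1950·4.53·0.096/0.00425 = 1.995e+05.
ε/D_h = 7e-05/0.096 = 0.000729; Haaland gives 1/√f = -1.8 log₁₀[7.71e-05+3.46e-05] = 7.114, so f = 0.01976.
ΔP = f(L/D_h)(ρV²/2) = 0.01976·43.6/0.096·2.001e+04 = 1.796e+05 Pa.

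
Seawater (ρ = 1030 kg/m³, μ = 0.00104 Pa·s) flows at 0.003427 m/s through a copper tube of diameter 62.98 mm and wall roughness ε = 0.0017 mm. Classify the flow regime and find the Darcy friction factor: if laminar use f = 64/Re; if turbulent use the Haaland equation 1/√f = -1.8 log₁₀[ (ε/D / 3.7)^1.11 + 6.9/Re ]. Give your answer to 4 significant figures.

f ≈ 0.2994

Re = ρVD/μ = 1030·0.003427·0.06298/0.00104 = 213.8.
Re < 2300 → laminar, so f = 64/Re = 0.2994 (roughness is irrelevant in laminar flow).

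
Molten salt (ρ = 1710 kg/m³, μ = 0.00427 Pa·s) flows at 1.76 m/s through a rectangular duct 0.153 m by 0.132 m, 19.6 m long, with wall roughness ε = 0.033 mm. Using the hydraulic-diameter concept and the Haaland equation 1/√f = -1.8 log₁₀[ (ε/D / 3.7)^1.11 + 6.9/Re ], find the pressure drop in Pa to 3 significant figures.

Hydraulic diameter D_h = 4A/P = 4·(0.153·0.132)/(2·(0.153+0.132)) = 0.08078/0.57 = 0.1417 m.
Re = ρVD_h/μ = 1710·1.76·0.1417/0.00427 = 9.989e+04.
ε/D_h = 3.3e-05/0.1417 = 0.000233; Haaland gives 1/√f = -1.8 log₁₀[2.17e-05+6.91e-05] = 7.276, so f = 0.01889.
ΔP = f(L/D_h)(ρV²/2) = 0.01889·19.6/0.1417·2648 = 6919 Pa.

ΔP ≈ 6920 Pa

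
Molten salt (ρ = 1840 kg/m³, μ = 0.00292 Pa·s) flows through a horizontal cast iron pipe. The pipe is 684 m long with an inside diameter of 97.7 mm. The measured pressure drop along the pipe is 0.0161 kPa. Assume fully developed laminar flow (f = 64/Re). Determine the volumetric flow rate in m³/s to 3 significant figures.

Q ≈ 1.80×10^-5 m³/s

For laminar flow, f = 64/Re with Re = ρVD/μ, so Darcy-Weisbach reduces to ΔP = 32μLV/D². Solving for V: V = ΔP·D²/(32μL) = 16.1·(0.0977)²/(32·0.00292·684) = 0.002405 m/s.
Check: Re = ρVD/μ = 1840·0.002405·0.0977/0.00292 = 148 < 2300, so the laminar assumption holds.
Q = V·A = 0.002405·(π/4·0.0977²) = 1.803e-05 m³/s = 1.80×10^-5 m³/s.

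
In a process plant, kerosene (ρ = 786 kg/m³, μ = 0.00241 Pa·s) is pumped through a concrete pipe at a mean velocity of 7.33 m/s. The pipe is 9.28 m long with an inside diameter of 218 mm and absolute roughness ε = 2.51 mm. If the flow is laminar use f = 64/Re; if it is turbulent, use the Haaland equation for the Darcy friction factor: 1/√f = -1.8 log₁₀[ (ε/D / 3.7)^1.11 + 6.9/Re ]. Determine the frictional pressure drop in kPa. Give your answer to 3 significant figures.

Reynolds number Re = ρVD/μ = 786 · 7.33 · 0.218 / 0.00241 = 5.212e+05.
Re > 4000 → turbulent. Relative roughness ε/D = 0.00251/0.218 = 0.0115. Haaland: 1/√f = -1.8 log₁₀[(0.0115/3.7)^1.11 + 6.9/5.212e+05] = -1.8 log₁₀[0.00165 + 1.32e-05] = 5.003, so f = 0.03996.
Darcy-Weisbach: ΔP = f(L/D)(ρV²/2) = 0.03996·(9.28/0.218)·(786·7.33²/2) = 0.03996·42.57·2.112e+04 = 3.592e+04 Pa.
ΔP = 3.592e+04 Pa = 35.9 kPa.

ΔP ≈ 35.9 kPa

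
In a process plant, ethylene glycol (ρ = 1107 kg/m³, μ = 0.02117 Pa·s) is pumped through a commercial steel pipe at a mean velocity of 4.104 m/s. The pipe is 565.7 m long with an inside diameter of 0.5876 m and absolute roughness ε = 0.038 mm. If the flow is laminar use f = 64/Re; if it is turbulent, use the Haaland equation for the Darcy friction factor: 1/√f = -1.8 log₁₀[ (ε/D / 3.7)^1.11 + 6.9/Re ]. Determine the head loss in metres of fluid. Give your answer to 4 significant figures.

h_f ≈ 14.31 m

Reynolds number Re = ρVD/μ = 1107 · 4.104 · 0.5876 / 0.0212 = 1.261e+05.
Re > 4000 → turbulent. Relative roughness ε/D = 3.8e-05/0.5876 = 6.47e-05. Haaland: 1/√f = -1.8 log₁₀[(6.47e-05/3.7)^1.11 + 6.9/1.261e+05] = -1.8 log₁₀[5.24e-06 + 5.47e-05] = 7.6, so f = 0.01731.
Darcy-Weisbach: ΔP = f(L/D)(ρV²/2) = 0.01731·(565.7/0.5876)·(1107·4.104²/2) = 0.01731·962.7·9322 = 1.554e+05 Pa.
Head loss h_f = ΔP/(ρg) = 1.554e+05/(1107·9.81) = 14.31 m.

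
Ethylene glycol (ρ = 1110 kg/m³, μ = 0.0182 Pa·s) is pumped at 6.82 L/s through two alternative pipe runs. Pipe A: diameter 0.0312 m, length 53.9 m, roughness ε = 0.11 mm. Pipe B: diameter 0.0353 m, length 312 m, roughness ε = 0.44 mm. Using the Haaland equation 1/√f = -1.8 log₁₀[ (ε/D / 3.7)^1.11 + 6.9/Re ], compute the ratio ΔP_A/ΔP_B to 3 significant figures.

ΔP_A/ΔP_B ≈ 0.238

Pipe A: V = Q/A = 0.00682/0.0007645 = 8.92 m/s; Re = 1.697e+04; ε/D = 0.00353; Haaland → f = 0.03273; ΔP_A = f(L/D)(ρV²/2) = 2.497e+06 Pa.
Pipe B: V = Q/A = 0.00682/0.0009787 = 6.969 m/s; Re = 1.5e+04; ε/D = 0.0125; Haaland → f = 0.04409; ΔP_B = f(L/D)(ρV²/2) = 1.05e+07 Pa.
ΔP_A/ΔP_B = 2.497e+06/1.05e+07 = 0.238.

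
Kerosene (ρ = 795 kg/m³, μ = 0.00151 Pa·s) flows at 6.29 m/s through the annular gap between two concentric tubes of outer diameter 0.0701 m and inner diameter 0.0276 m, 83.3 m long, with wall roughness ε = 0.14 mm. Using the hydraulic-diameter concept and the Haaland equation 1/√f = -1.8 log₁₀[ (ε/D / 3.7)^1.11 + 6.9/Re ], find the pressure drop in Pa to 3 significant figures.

ΔP ≈ 854000 Pa

Hydraulic diameter D_h = 4A/P = D_o - D_i = 0.0701 - 0.0276 = 0.0425 m.
Re = ρVD_h/μ = 795·6.29·0.0425/0.00151 = 1.407e+05.
ε/D_h = 0.00014/0.0425 = 0.00329; Haaland gives 1/√f = -1.8 log₁₀[0.000411+4.9e-05] = 6.007, so f = 0.02772.
ΔP = f(L/D_h)(ρV²/2) = 0.02772·83.3/0.0425·1.573e+04 = 8.543e+05 Pa.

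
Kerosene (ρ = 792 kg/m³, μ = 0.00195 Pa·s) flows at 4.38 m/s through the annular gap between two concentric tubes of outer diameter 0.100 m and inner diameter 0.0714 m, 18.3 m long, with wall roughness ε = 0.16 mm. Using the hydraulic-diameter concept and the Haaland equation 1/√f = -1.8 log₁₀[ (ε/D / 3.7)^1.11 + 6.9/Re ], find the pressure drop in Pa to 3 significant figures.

Hydraulic diameter D_h = 4A/P = D_o - D_i = 0.1 - 0.0714 = 0.0286 m.
Re = ρVD_h/μ = 792·4.38·0.0286/0.00195 = 5.088e+04.
ε/D_h = 0.00016/0.0286 = 0.00559; Haaland gives 1/√f = -1.8 log₁₀[0.00074+0.000136] = 5.504, so f = 0.03301.
ΔP = f(L/D_h)(ρV²/2) = 0.03301·18.3/0.0286·7597 = 1.605e+05 Pa.

ΔP ≈ 160000 Pa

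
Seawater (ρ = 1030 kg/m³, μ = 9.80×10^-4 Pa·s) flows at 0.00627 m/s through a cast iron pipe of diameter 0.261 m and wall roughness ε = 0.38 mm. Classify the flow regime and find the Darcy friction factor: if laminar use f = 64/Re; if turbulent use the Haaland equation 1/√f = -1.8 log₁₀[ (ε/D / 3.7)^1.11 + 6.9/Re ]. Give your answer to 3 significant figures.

Re = ρVD/μ = 1030·0.00627·0.261/0.00098 = 1720.
Re < 2300 → laminar, so f = 64/Re = 0.03721 (roughness is irrelevant in laminar flow).

f ≈ 0.0372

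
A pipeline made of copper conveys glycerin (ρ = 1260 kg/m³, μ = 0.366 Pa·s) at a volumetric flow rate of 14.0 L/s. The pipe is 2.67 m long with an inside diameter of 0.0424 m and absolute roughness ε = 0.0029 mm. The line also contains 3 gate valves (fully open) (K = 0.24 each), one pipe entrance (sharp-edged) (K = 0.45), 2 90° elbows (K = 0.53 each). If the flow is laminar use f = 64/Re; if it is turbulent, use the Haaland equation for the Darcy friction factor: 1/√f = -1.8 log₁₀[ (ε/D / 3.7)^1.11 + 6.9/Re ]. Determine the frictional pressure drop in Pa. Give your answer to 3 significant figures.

ΔP ≈ 311000 Pa

Q = 14.0 L/s = 14.0/1000 = 0.014 m³/s.
Cross-sectional area A = πD²/4 = π(0.0424)²/4 = 0.001412 m²; mean velocity V = Q/A = 0.014/0.001412 = 9.915 m/s.
Reynolds number Re = ρVD/μ = 1260 · 9.915 · 0.0424 / 0.366 = 1447.
Re < 2300 → laminar flow, so f = 64/Re = 64/1447 = 0.04422 (the turbulent correlation is not needed).
Total minor-loss coefficient ΣK = 3·0.24 + 1·0.45 + 2·0.53 = 2.23.
ΔP = [f·L/D + ΣK]·(ρV²/2) = [0.04422·2.67/0.0424 + 2.23]·(1260·9.915²/2) = [2.785 + 2.23]·6.194e+04 = 3.106e+05 Pa.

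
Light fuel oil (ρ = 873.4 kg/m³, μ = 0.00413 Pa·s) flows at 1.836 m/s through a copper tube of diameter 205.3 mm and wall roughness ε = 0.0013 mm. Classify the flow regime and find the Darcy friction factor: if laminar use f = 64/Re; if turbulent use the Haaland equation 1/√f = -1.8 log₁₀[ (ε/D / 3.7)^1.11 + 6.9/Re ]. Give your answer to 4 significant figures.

Re = ρVD/μ = 873.4·1.836·0.2053/0.00413 = 7.971e+04.
Re > 4000 → turbulent. ε/D = 1.3e-06/0.2053 = 6.33e-06; Haaland: 1/√f = -1.8 log₁₀[3.97e-07 + 8.66e-05] = 7.309, so f = 0.01872.

f ≈ 0.01872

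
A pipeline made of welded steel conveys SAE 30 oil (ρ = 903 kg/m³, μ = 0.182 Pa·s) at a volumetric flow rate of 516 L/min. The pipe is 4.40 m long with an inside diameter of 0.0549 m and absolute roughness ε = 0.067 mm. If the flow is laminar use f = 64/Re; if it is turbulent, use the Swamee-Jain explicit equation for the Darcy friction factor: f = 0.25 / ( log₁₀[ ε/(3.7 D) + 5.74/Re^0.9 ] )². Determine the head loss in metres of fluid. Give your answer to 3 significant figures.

h_f ≈ 3.49 m

Q = 516 L/min = 516/60000 = 0.0086 m³/s.
Cross-sectional area A = πD²/4 = π(0.0549)²/4 = 0.002367 m²; mean velocity V = Q/A = 0.0086/0.002367 = 3.633 m/s.
Reynolds number Re = ρVD/μ = 903 · 3.633 · 0.0549 / 0.182 = 989.6.
Re < 2300 → laminar flow, so f = 64/Re = 64/989.6 = 0.06467 (the turbulent correlation is not needed).
Darcy-Weisbach: ΔP = f(L/D)(ρV²/2) = 0.06467·(4.4/0.0549)·(903·3.633²/2) = 0.06467·80.15·5959 = 3.089e+04 Pa.
Head loss h_f = ΔP/(ρg) = 3.089e+04/(903·9.81) = 3.49 m.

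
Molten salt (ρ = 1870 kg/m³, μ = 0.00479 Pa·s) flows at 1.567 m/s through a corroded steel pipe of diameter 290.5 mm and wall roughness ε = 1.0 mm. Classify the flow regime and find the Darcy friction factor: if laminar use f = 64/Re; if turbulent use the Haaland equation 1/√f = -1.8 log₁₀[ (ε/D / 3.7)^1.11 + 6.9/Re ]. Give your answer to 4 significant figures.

f ≈ 0.02788

Re = ρVD/μ = 1870·1.567·0.2905/0.00479 = 1.777e+05.
Re > 4000 → turbulent. ε/D = 0.001/0.2905 = 0.00344; Haaland: 1/√f = -1.8 log₁₀[0.000432 + 3.88e-05] = 5.989, so f = 0.02788.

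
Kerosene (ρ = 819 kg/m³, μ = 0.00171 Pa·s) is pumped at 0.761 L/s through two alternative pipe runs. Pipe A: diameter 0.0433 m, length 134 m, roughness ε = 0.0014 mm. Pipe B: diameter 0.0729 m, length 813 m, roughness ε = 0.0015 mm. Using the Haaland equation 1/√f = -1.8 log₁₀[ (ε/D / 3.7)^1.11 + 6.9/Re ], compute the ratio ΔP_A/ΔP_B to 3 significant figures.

Pipe A: V = Q/A = 0.000761/0.001473 = 0.5168 m/s; Re = 1.072e+04; ε/D = 3.23e-05; Haaland → f = 0.03034; ΔP_A = f(L/D)(ρV²/2) = 1.027e+04 Pa.
Pipe B: V = Q/A = 0.000761/0.004174 = 0.1823 m/s; Re = 6366; ε/D = 2.06e-05; Haaland → f = 0.03512; ΔP_B = f(L/D)(ρV²/2) = 5332 Pa.
ΔP_A/ΔP_B = 1.027e+04/5332 = 1.93.

ΔP_A/ΔP_B ≈ 1.93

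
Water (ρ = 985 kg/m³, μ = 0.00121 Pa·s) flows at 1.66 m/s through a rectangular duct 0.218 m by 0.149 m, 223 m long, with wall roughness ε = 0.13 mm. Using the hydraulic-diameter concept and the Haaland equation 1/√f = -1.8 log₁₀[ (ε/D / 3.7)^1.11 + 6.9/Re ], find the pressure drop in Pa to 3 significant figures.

ΔP ≈ 33400 Pa

Hydraulic diameter D_h = 4A/P = 4·(0.218·0.149)/(2·(0.218+0.149)) = 0.1299/0.734 = 0.177 m.
Re = ρVD_h/μ = 985·1.66·0.177/0.00121 = 2.392e+05.
ε/D_h = 0.00013/0.177 = 0.000734; Haaland gives 1/√f = -1.8 log₁₀[7.77e-05+2.88e-05] = 7.15, so f = 0.01956.
ΔP = f(L/D_h)(ρV²/2) = 0.01956·223/0.177·1357 = 3.344e+04 Pa.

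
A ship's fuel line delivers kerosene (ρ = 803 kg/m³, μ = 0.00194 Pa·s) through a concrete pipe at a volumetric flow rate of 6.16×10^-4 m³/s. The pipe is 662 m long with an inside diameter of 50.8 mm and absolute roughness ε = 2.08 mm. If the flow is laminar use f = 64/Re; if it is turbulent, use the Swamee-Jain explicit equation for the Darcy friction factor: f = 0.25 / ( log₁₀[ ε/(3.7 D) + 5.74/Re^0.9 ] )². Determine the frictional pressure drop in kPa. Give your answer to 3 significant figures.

ΔP ≈ 34.2 kPa

Cross-sectional area A = πD²/4 = π(0.0508)²/4 = 0.002027 m²; mean velocity V = Q/A = 0.000616/0.002027 = 0.3039 m/s.
Reynolds number Re = ρVD/μ = 803 · 0.3039 · 0.0508 / 0.00194 = 6391.
Re > 4000 → turbulent. Relative roughness ε/D = 0.00208/0.0508 = 0.0409. Swamee-Jain: f = 0.25/(log₁₀[0.0409/3.7 + 5.74/6391^0.9])² = 0.25/(log₁₀[0.0111 + 0.00216])² = 0.25/(-1.879)² = 0.07083.
Darcy-Weisbach: ΔP = f(L/D)(ρV²/2) = 0.07083·(662/0.0508)·(803·0.3039²/2) = 0.07083·1.303e+04·37.09 = 3.423e+04 Pa.
ΔP = 3.423e+04 Pa = 34.2 kPa.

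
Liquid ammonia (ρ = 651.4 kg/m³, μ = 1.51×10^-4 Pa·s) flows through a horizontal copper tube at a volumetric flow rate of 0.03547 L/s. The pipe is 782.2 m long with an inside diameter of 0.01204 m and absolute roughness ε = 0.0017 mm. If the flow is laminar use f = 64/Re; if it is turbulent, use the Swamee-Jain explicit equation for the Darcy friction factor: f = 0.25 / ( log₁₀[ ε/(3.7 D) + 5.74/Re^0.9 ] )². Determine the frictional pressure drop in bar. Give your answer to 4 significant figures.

ΔP ≈ 0.5660 bar

Q = 0.03547 L/s = 0.03547/1000 = 3.547e-05 m³/s.
Cross-sectional area A = πD²/4 = π(0.01204)²/4 = 0.0001139 m²; mean velocity V = Q/A = 3.547e-05/0.0001139 = 0.3115 m/s.
Reynolds number Re = ρVD/μ = 651.4 · 0.3115 · 0.01204 / 0.000151 = 1.618e+04.
Re > 4000 → turbulent. Relative roughness ε/D = 1.7e-06/0.01204 = 0.000141. Swamee-Jain: f = 0.25/(log₁₀[0.000141/3.7 + 5.74/1.618e+04^0.9])² = 0.25/(log₁₀[3.82e-05 + 0.000935])² = 0.25/(-3.012)² = 0.02756.
Darcy-Weisbach: ΔP = f(L/D)(ρV²/2) = 0.02756·(782.2/0.01204)·(651.4·0.3115²/2) = 0.02756·6.497e+04·31.61 = 5.66e+04 Pa.
ΔP = 5.66e+04 Pa = 0.5660 bar.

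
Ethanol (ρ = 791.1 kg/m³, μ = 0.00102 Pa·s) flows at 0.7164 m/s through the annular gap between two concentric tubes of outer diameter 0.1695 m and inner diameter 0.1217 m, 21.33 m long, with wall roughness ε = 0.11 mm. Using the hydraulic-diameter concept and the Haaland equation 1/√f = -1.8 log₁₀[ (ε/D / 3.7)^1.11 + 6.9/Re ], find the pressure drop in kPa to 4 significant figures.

Hydraulic diameter D_h = 4A/P = D_o - D_i = 0.1695 - 0.1217 = 0.0478 m.
Re = ρVD_h/μ = 791.1·0.7164·0.0478/0.00102 = 2.656e+04.
ε/D_h = 0.00011/0.0478 = 0.0023; Haaland gives 1/√f = -1.8 log₁₀[0.000276+0.00026] = 5.888, so f = 0.02885.
ΔP = f(L/D_h)(ρV²/2) = 0.02885·21.33/0.0478·203 = 2613 Pa.
ΔP = 2.613 kPa.

ΔP ≈ 2.613 kPa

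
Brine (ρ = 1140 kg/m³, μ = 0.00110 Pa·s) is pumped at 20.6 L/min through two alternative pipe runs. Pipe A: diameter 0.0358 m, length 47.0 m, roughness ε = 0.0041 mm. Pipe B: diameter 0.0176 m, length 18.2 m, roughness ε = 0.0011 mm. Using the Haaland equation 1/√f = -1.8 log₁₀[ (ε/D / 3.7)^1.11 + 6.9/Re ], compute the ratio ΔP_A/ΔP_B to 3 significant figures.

Pipe A: V = Q/A = 0.0003433/0.001007 = 0.3411 m/s; Re = 1.265e+04; ε/D = 0.000115; Haaland → f = 0.02912; ΔP_A = f(L/D)(ρV²/2) = 2535 Pa.
Pipe B: V = Q/A = 0.0003433/0.0002433 = 1.411 m/s; Re = 2.574e+04; ε/D = 6.25e-05; Haaland → f = 0.0243; ΔP_B = f(L/D)(ρV²/2) = 2.853e+04 Pa.
ΔP_A/ΔP_B = 2535/2.853e+04 = 0.0889.

ΔP_A/ΔP_B ≈ 0.0889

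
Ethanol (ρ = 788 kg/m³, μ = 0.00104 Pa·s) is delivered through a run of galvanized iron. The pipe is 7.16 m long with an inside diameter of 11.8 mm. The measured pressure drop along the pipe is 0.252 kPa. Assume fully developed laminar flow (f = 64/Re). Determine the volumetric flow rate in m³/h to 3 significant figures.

For laminar flow, f = 64/Re with Re = ρVD/μ, so Darcy-Weisbach reduces to ΔP = 32μLV/D². Solving for V: V = ΔP·D²/(32μL) = 252·(0.0118)²/(32·0.00104·7.16) = 0.1473 m/s.
Check: Re = ρVD/μ = 788·0.1473·0.0118/0.00104 = 1317 < 2300, so the laminar assumption holds.
Q = V·A = 0.1473·(π/4·0.0118²) = 1.61e-05 m³/s = 0.0580 m³/h.

Q ≈ 0.0580 m³/h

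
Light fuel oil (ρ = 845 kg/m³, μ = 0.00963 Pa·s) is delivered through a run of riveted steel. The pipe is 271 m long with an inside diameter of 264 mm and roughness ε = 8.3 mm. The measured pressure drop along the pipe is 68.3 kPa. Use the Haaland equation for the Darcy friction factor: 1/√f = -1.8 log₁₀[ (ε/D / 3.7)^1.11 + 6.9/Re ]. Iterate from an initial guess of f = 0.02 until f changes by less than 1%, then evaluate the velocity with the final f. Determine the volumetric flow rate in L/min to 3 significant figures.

Q ≈ 5360 L/min

Rearranging Darcy-Weisbach: V = √(2·ΔP·D/(f·L·ρ)). With ε/D = 0.0083/0.264 = 0.0314, iterate starting from f = 0.02:
  f = 0.02 → V = √(2·6.83e+04·0.264/(0.02·271·845)) = 2.806 m/s; Re = ρVD/μ = 6.5e+04; f → 0.05888
  f = 0.05888 → V = 1.635 m/s; Re = 3.788e+04; f → 0.05921
Converged (Δf/f < 1%). With the final f = 0.05921: V = √(2·6.83e+04·0.264/(0.05921·271·845)) = 1.631 m/s.
Q = V·A = 1.631·(π/4·0.264²) = 0.08927 m³/s = 5360 L/min.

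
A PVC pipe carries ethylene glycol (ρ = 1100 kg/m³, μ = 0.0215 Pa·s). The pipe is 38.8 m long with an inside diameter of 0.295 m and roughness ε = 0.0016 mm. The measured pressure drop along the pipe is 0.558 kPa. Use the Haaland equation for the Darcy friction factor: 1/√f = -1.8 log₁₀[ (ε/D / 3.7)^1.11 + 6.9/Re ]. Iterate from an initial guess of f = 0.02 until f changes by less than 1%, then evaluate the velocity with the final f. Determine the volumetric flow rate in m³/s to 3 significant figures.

Rearranging Darcy-Weisbach: V = √(2·ΔP·D/(f·L·ρ)). With ε/D = 1.6e-06/0.295 = 5.42e-06, iterate starting from f = 0.02:
  f = 0.02 → V = √(2·558·0.295/(0.02·38.8·1100)) = 0.621 m/s; Re = ρVD/μ = 9373; f → 0.03145
  f = 0.03145 → V = 0.4953 m/s; Re = 7475; f → 0.03352
  f = 0.03352 → V = 0.4797 m/s; Re = 7241; f → 0.03382
Converged (Δf/f < 1%). With the final f = 0.03382: V = √(2·558·0.295/(0.03382·38.8·1100)) = 0.4776 m/s.
Q = V·A = 0.4776·(π/4·0.295²) = 0.03264 m³/s = 0.0326 m³/s.

Q ≈ 0.0326 m³/s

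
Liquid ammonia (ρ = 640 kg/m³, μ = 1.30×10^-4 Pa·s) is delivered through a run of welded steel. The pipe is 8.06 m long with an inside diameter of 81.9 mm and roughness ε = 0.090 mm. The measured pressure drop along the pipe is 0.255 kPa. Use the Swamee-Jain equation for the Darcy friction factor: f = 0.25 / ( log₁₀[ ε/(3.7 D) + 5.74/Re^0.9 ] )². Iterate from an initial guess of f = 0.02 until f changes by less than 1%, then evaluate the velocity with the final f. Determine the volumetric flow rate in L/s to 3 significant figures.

Q ≈ 3.25 L/s

Rearranging Darcy-Weisbach: V = √(2·ΔP·D/(f·L·ρ)). With ε/D = 9e-05/0.0819 = 0.0011, iterate starting from f = 0.02:
  f = 0.02 → V = √(2·255·0.0819/(0.02·8.06·640)) = 0.6363 m/s; Re = ρVD/μ = 2.566e+05; f → 0.0213
  f = 0.0213 → V = 0.6166 m/s; Re = 2.486e+05; f → 0.02133
Converged (Δf/f < 1%). With the final f = 0.02133: V = √(2·255·0.0819/(0.02133·8.06·640)) = 0.6162 m/s.
Q = V·A = 0.6162·(π/4·0.0819²) = 0.003246 m³/s = 3.25 L/s.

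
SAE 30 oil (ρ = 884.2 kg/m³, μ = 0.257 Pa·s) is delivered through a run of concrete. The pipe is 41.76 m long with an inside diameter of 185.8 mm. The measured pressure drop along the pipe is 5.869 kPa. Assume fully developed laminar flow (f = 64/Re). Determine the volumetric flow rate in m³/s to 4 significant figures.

Q ≈ 0.01600 m³/s

For laminar flow, f = 64/Re with Re = ρVD/μ, so Darcy-Weisbach reduces to ΔP = 32μLV/D². Solving for V: V = ΔP·D²/(32μL) = 5869·(0.1858)²/(32·0.257·41.76) = 0.5899 m/s.
Check: Re = ρVD/μ = 884.2·0.5899·0.1858/0.257 = 377.1 < 2300, so the laminar assumption holds.
Q = V·A = 0.5899·(π/4·0.1858²) = 0.016 m³/s = 0.01600 m³/s.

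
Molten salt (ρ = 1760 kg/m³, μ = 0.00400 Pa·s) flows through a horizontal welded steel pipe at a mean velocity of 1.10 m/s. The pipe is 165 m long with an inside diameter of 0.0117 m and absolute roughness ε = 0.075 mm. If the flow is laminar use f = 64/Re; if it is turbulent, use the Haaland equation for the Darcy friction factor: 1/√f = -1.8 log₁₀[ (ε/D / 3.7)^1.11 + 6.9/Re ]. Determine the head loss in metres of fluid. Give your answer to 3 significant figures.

h_f ≈ 37.3 m

Reynolds number Re = ρVD/μ = 1760 · 1.1 · 0.0117 / 0.004 = 5663.
Re > 4000 → turbulent. Relative roughness ε/D = 7.5e-05/0.0117 = 0.00641. Haaland: 1/√f = -1.8 log₁₀[(0.00641/3.7)^1.11 + 6.9/5663] = -1.8 log₁₀[0.000861 + 0.00122] = 4.828, so f = 0.04291.
Darcy-Weisbach: ΔP = f(L/D)(ρV²/2) = 0.04291·(165/0.0117)·(1760·1.1²/2) = 0.04291·1.41e+04·1065 = 6.443e+05 Pa.
Head loss h_f = ΔP/(ρg) = 6.443e+05/(1760·9.81) = 37.3 m.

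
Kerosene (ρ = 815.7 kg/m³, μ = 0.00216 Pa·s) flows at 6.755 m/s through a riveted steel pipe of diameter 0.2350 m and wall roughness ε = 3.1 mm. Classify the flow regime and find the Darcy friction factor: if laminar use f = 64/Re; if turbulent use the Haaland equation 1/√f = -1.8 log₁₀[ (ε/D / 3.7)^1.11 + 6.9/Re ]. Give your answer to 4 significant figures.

Re = ρVD/μ = 815.7·6.755·0.235/0.00216 = 5.995e+05.
Re > 4000 → turbulent. ε/D = 0.0031/0.235 = 0.0132; Haaland: 1/√f = -1.8 log₁₀[0.00192 + 1.15e-05] = 4.886, so f = 0.04188.

f ≈ 0.04188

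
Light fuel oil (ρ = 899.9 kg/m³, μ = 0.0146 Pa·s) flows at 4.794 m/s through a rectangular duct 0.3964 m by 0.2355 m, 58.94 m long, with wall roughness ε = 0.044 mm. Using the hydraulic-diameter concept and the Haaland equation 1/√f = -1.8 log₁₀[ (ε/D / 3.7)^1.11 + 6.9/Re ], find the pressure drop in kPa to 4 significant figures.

Hydraulic diameter D_h = 4A/P = 4·(0.3964·0.2355)/(2·(0.3964+0.2355)) = 0.3734/1.264 = 0.2955 m.
Re = ρVD_h/μ = 899.9·4.794·0.2955/0.0146 = 8.731e+04.
ε/D_h = 4.4e-05/0.2955 = 0.000149; Haaland gives 1/√f = -1.8 log₁₀[1.32e-05+7.9e-05] = 7.263, so f = 0.01896.
ΔP = f(L/D_h)(ρV²/2) = 0.01896·58.94/0.2955·1.034e+04 = 3.91e+04 Pa.
ΔP = 39.10 kPa.

ΔP ≈ 39.10 kPa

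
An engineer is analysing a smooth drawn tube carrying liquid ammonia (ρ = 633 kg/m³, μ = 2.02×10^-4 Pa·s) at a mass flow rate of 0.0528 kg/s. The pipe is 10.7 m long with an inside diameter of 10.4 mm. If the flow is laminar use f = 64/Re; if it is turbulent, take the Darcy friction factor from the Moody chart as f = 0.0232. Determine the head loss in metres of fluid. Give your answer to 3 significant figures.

h_f ≈ 1.17 m

A = πD²/4 = π(0.0104)²/4 = 8.495e-05 m²; mean velocity V = ṁ/(ρA) = 0.0528/(633 · 8.495e-05) = 0.9819 m/s.
Reynolds number Re = ρVD/μ = 633 · 0.9819 · 0.0104 / 0.000202 = 3.2e+04.
Re > 4000 → turbulent; use the Moody-chart value f = 0.0232.
Darcy-Weisbach: ΔP = f(L/D)(ρV²/2) = 0.0232·(10.7/0.0104)·(633·0.9819²/2) = 0.0232·1029·305.2 = 7284 Pa.
Head loss h_f = ΔP/(ρg) = 7284/(633·9.81) = 1.17 m.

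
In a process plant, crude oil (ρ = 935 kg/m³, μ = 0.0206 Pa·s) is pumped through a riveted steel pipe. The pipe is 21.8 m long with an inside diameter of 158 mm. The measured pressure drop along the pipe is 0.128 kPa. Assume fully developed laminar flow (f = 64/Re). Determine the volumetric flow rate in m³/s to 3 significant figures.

For laminar flow, f = 64/Re with Re = ρVD/μ, so Darcy-Weisbach reduces to ΔP = 32μLV/D². Solving for V: V = ΔP·D²/(32μL) = 128·(0.158)²/(32·0.0206·21.8) = 0.2224 m/s.
Check: Re = ρVD/μ = 935·0.2224·0.158/0.0206 = 1595 < 2300, so the laminar assumption holds.
Q = V·A = 0.2224·(π/4·0.158²) = 0.00436 m³/s = 0.00436 m³/s.

Q ≈ 0.00436 m³/s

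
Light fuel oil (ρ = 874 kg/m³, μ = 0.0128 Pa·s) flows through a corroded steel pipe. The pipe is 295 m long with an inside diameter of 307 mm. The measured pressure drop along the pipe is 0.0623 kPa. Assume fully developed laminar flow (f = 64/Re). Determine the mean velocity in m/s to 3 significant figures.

V ≈ 0.0486 m/s

For laminar flow, f = 64/Re with Re = ρVD/μ, so Darcy-Weisbach reduces to ΔP = 32μLV/D². Solving for V: V = ΔP·D²/(32μL) = 62.3·(0.307)²/(32·0.0128·295) = 0.04859 m/s.
Check: Re = ρVD/μ = 874·0.04859·0.307/0.0128 = 1019 < 2300, so the laminar assumption holds.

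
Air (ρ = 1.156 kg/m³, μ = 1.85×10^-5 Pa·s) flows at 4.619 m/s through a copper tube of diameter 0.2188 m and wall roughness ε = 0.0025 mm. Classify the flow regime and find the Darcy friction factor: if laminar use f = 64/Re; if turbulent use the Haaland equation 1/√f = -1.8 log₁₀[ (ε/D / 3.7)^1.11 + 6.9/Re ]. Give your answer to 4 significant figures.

f ≈ 0.01970

Re = ρVD/μ = 1.156·4.619·0.2188/1.85e-05 = 6.315e+04.
Re > 4000 → turbulent. ε/D = 2.5e-06/0.2188 = 1.14e-05; Haaland: 1/√f = -1.8 log₁₀[7.65e-07 + 0.000109] = 7.125, so f = 0.0197.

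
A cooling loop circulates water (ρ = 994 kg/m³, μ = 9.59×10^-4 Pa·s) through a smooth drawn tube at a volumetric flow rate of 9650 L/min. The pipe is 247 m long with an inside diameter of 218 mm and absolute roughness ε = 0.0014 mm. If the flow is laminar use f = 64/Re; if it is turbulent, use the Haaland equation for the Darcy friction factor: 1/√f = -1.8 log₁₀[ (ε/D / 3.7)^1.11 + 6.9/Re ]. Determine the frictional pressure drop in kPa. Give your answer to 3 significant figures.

Q = 9650 L/min = 9650/60000 = 0.1608 m³/s.
Cross-sectional area A = πD²/4 = π(0.218)²/4 = 0.03733 m²; mean velocity V = Q/A = 0.1608/0.03733 = 4.309 m/s.
Reynolds number Re = ρVD/μ = 994 · 4.309 · 0.218 / 0.000959 = 9.736e+05.
Re > 4000 → turbulent. Relative roughness ε/D = 1.4e-06/0.218 = 6.42e-06. Haaland: 1/√f = -1.8 log₁₀[(6.42e-06/3.7)^1.11 + 6.9/9.736e+05] = -1.8 log₁₀[4.03e-07 + 7.09e-06] = 9.226, so f = 0.01175.
Darcy-Weisbach: ΔP = f(L/D)(ρV²/2) = 0.01175·(247/0.218)·(994·4.309²/2) = 0.01175·1133·9228 = 1.228e+05 Pa.
ΔP = 1.228e+05 Pa = 123 kPa.

ΔP ≈ 123 kPa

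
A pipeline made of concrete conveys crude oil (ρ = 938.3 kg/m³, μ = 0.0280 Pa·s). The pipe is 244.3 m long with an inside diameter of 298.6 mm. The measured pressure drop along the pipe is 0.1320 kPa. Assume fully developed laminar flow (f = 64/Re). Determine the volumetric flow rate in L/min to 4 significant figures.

Q ≈ 225.9 L/min

For laminar flow, f = 64/Re with Re = ρVD/μ, so Darcy-Weisbach reduces to ΔP = 32μLV/D². Solving for V: V = ΔP·D²/(32μL) = 132·(0.2986)²/(32·0.028·244.3) = 0.05377 m/s.
Check: Re = ρVD/μ = 938.3·0.05377·0.2986/0.028 = 538 < 2300, so the laminar assumption holds.
Q = V·A = 0.05377·(π/4·0.2986²) = 0.003765 m³/s = 225.9 L/min.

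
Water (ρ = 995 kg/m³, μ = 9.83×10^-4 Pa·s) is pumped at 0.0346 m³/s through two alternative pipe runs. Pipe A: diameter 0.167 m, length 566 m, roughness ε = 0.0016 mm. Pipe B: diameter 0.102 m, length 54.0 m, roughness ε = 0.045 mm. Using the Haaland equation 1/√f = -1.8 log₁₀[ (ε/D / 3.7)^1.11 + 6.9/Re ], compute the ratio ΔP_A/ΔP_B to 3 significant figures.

ΔP_A/ΔP_B ≈ 0.758

Pipe A: V = Q/A = 0.0346/0.0219 = 1.58 m/s; Re = 2.67e+05; ε/D = 9.58e-06; Haaland → f = 0.01473; ΔP_A = f(L/D)(ρV²/2) = 6.198e+04 Pa.
Pipe B: V = Q/A = 0.0346/0.008171 = 4.234 m/s; Re = 4.372e+05; ε/D = 0.000441; Haaland → f = 0.01731; ΔP_B = f(L/D)(ρV²/2) = 8.175e+04 Pa.
ΔP_A/ΔP_B = 6.198e+04/8.175e+04 = 0.758.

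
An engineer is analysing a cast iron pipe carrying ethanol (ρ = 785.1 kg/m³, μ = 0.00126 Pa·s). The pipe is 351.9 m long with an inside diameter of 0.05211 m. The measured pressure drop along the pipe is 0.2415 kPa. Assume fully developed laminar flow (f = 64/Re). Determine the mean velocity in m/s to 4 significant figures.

For laminar flow, f = 64/Re with Re = ρVD/μ, so Darcy-Weisbach reduces to ΔP = 32μLV/D². Solving for V: V = ΔP·D²/(32μL) = 241.5·(0.05211)²/(32·0.00126·351.9) = 0.04622 m/s.
Check: Re = ρVD/μ = 785.1·0.04622·0.05211/0.00126 = 1501 < 2300, so the laminar assumption holds.

V ≈ 0.04622 m/s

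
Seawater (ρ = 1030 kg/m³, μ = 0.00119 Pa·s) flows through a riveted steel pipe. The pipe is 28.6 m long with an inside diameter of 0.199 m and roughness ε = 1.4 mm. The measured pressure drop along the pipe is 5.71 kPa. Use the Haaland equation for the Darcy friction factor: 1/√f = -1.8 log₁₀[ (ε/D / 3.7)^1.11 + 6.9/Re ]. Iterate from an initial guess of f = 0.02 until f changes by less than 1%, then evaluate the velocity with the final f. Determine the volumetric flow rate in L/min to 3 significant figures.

Q ≈ 2810 L/min

Rearranging Darcy-Weisbach: V = √(2·ΔP·D/(f·L·ρ)). With ε/D = 0.0014/0.199 = 0.00704, iterate starting from f = 0.02:
  f = 0.02 → V = √(2·5710·0.199/(0.02·28.6·1030)) = 1.964 m/s; Re = ρVD/μ = 3.383e+05; f → 0.03404
  f = 0.03404 → V = 1.505 m/s; Re = 2.593e+05; f → 0.0341
Converged (Δf/f < 1%). With the final f = 0.0341: V = √(2·5710·0.199/(0.0341·28.6·1030)) = 1.504 m/s.
Q = V·A = 1.504·(π/4·0.199²) = 0.04678 m³/s = 2810 L/min.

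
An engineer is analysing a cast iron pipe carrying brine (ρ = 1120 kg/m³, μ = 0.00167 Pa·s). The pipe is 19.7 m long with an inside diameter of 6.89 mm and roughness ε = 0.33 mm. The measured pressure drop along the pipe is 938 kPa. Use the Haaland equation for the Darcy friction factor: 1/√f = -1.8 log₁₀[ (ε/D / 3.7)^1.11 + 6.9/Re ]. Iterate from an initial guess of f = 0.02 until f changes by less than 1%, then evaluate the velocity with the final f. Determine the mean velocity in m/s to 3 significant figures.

V ≈ 2.85 m/s

Rearranging Darcy-Weisbach: V = √(2·ΔP·D/(f·L·ρ)). With ε/D = 0.00033/0.00689 = 0.0479, iterate starting from f = 0.02:
  f = 0.02 → V = √(2·9.38e+05·0.00689/(0.02·19.7·1120)) = 5.412 m/s; Re = ρVD/μ = 2.501e+04; f → 0.07128
  f = 0.07128 → V = 2.867 m/s; Re = 1.325e+04; f → 0.07215
  f = 0.07215 → V = 2.849 m/s; Re = 1.317e+04; f → 0.07216
Converged (Δf/f < 1%). With the final f = 0.07216: V = √(2·9.38e+05·0.00689/(0.07216·19.7·1120)) = 2.849 m/s.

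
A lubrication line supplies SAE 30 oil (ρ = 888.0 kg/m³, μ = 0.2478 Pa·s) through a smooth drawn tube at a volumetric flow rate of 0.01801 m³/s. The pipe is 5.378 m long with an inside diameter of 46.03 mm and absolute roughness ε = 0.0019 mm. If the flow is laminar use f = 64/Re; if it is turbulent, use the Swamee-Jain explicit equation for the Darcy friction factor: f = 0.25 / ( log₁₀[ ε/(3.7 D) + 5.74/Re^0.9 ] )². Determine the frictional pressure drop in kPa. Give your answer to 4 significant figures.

Cross-sectional area A = πD²/4 = π(0.04603)²/4 = 0.001664 m²; mean velocity V = Q/A = 0.01801/0.001664 = 10.82 m/s.
Reynolds number Re = ρVD/μ = 888 · 10.82 · 0.04603 / 0.248 = 1785.
Re < 2300 → laminar flow, so f = 64/Re = 64/1785 = 0.03585 (the turbulent correlation is not needed).
Darcy-Weisbach: ΔP = f(L/D)(ρV²/2) = 0.03585·(5.378/0.04603)·(888·10.82²/2) = 0.03585·116.8·5.201e+04 = 2.178e+05 Pa.
ΔP = 2.178e+05 Pa = 217.8 kPa.

ΔP ≈ 217.8 kPa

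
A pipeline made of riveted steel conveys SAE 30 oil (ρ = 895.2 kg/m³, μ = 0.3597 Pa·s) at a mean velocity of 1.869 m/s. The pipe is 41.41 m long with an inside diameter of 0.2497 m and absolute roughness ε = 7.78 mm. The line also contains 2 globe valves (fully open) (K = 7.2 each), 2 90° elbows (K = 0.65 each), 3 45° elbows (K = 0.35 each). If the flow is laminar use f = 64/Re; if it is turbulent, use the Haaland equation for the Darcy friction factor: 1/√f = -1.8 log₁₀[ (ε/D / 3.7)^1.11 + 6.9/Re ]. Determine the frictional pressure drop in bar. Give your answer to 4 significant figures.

ΔP ≈ 0.4048 bar

Reynolds number Re = ρVD/μ = 895.2 · 1.869 · 0.2497 / 0.36 = 1161.
Re < 2300 → laminar flow, so f = 64/Re = 64/1161 = 0.0551 (the turbulent correlation is not needed).
Total minor-loss coefficient ΣK = 2·7.2 + 2·0.65 + 3·0.35 = 16.8.
ΔP = [f·L/D + ΣK]·(ρV²/2) = [0.0551·41.41/0.2497 + 16.8]·(895.2·1.869²/2) = [9.138 + 16.8]·1564 = 4.048e+04 Pa.
ΔP = 4.048e+04 Pa = 0.4048 bar.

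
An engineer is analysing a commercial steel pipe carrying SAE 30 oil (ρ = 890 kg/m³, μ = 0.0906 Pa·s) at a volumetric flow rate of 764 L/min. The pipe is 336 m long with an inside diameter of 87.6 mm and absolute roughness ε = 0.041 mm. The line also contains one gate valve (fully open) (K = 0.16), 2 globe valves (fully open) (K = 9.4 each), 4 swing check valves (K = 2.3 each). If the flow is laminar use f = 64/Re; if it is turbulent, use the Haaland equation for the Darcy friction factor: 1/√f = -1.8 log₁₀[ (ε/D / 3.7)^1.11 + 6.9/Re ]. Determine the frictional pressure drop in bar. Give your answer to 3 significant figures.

ΔP ≈ 3.24 bar

Q = 764 L/min = 764/60000 = 0.01273 m³/s.
Cross-sectional area A = πD²/4 = π(0.0876)²/4 = 0.006027 m²; mean velocity V = Q/A = 0.01273/0.006027 = 2.113 m/s.
Reynolds number Re = ρVD/μ = 890 · 2.113 · 0.0876 / 0.0906 = 1818.
Re < 2300 → laminar flow, so f = 64/Re = 64/1818 = 0.0352 (the turbulent correlation is not needed).
Total minor-loss coefficient ΣK = 1·0.16 + 2·9.4 + 4·2.3 = 28.2.
ΔP = [f·L/D + ΣK]·(ρV²/2) = [0.0352·336/0.0876 + 28.2]·(890·2.113²/2) = [135 + 28.2]·1986 = 3.241e+05 Pa.
ΔP = 3.241e+05 Pa = 3.24 bar.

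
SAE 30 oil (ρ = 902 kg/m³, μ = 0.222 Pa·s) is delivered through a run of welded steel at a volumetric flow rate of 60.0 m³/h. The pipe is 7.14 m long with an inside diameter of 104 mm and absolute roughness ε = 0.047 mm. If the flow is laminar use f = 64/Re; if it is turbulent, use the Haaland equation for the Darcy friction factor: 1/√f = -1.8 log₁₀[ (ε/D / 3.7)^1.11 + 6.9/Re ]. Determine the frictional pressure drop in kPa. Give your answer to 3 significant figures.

ΔP ≈ 9.20 kPa

Q = 60.0 m³/h = 60.0/3600 = 0.01667 m³/s.
Cross-sectional area A = πD²/4 = π(0.104)²/4 = 0.008495 m²; mean velocity V = Q/A = 0.01667/0.008495 = 1.962 m/s.
Reynolds number Re = ρVD/μ = 902 · 1.962 · 0.104 / 0.222 = 829.
Re < 2300 → laminar flow, so f = 64/Re = 64/829 = 0.0772 (the turbulent correlation is not needed).
Darcy-Weisbach: ΔP = f(L/D)(ρV²/2) = 0.0772·(7.14/0.104)·(902·1.962²/2) = 0.0772·68.65·1736 = 9201 Pa.
ΔP = 9201 Pa = 9.20 kPa.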